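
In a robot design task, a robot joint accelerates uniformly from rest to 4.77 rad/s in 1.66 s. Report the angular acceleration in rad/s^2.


alpha = delta_omega / t = 4.77 / 1.66 = 2.8735

2.8735 rad/s^2


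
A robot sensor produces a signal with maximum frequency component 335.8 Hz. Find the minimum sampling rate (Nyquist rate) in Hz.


f_s,min = 2*f_max = 2*335.8 = 671.6000

671.6000 Hz


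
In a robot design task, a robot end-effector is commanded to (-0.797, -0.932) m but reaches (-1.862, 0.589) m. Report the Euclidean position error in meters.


dx = -1.862 - (-0.797) = -1.0650, dy = 0.589 - (-0.932) = 1.5210
err = sqrt(1.134225 + 2.313441) = 1.8568

1.8568 m


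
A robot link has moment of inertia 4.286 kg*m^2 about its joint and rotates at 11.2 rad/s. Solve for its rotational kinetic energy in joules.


KE = (1/2)*I*omega^2 = 0.5*4.286*11.2^2 = 268.8179

268.8179 J


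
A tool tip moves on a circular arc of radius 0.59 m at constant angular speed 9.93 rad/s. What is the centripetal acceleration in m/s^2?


a_c = omega^2 * r = 9.93^2 * 0.59 = 58.1769

58.1769 m/s^2


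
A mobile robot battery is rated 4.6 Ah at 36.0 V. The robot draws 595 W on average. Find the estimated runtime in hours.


E = 4.6*36.0 = 165.6000 Wh
t = E/P = 165.6000/595 = 0.2783

0.2783 hours


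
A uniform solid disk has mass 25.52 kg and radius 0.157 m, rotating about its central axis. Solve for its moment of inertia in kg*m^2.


I = (1/2)*m*R^2 = 0.5*25.52*0.157^2 = 0.3145

0.3145 kg*m^2


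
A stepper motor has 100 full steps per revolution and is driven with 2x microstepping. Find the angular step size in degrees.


step = 360/(100*2) = 360/200 = 1.8000

1.8000 degrees


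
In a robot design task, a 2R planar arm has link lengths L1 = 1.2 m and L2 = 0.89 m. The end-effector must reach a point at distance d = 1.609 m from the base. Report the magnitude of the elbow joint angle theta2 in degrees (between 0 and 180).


cos(th2) = (d^2 - L1^2 - L2^2)/(2*L1*L2) = (1.609^2 - 1.2^2 - 0.89^2)/(2*1.2*0.89) = 0.16703230
th2 = acos(0.16703230) = 80.3847 deg

80.3847 degrees


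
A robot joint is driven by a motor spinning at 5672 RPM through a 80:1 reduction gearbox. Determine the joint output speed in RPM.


omega_joint = omega_motor / N = 5672 / 80 = 70.9000

70.9000 RPM


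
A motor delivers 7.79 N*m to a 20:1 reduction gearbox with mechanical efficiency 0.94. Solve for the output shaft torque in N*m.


tau_out = tau_in * N * eta = 7.79 * 20 * 0.94 = 146.4520

146.4520 N*m


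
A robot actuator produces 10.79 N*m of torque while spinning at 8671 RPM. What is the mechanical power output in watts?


omega = 8671 * 2*pi/60 = 908.024997 rad/s
P = tau * omega = 10.79 * 908.024997 = 9797.5897

9797.5897 W


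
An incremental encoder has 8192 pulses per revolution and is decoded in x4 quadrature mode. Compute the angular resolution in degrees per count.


resolution = 360 / (PPR * 4) = 360 / 32768 = 0.0110

0.0110 degrees


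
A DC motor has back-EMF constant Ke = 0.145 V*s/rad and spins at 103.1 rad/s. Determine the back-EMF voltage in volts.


V_emf = Ke * omega = 0.145*103.1 = 14.9495

14.9495 V


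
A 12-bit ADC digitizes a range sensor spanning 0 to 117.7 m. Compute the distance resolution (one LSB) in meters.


res = range / 2^n = 117.7/2^12 = 117.7/4096 = 0.0287

0.0287 m


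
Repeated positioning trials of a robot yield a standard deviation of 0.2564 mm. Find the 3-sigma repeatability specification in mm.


repeatability = 3*sigma = 3*0.2564 = 0.7692

0.7692 mm


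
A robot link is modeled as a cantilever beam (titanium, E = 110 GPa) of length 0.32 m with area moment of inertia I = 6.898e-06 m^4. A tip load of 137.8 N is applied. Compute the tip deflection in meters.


delta = F*L^3/(3*E*I) = 137.8*0.32^3/(3*1.100e+11*6.898e-06)
      = 4.5154304/2276340 = 1.9836e-06

1.9836e-06 m


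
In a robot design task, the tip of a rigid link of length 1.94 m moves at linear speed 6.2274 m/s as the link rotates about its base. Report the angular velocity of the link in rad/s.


omega = v / L = 6.2274 / 1.94 = 3.2100

3.2100 rad/s


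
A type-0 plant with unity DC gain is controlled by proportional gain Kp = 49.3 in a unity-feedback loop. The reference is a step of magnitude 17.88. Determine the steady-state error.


e_ss = R/(1 + Kp) = 17.88/(1 + 49.3) = 17.88/50.3000 = 0.3555

0.3555


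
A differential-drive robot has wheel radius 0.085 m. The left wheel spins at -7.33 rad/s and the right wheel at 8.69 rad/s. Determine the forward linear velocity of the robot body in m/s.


v = r*(wR + wL)/2 = 0.085*(8.69 + -7.33)/2 = 0.0578

0.0578 m/s


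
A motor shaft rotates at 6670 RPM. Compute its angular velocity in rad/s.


omega = 6670 * 2*pi/60 = 698.4808

698.4808 rad/s


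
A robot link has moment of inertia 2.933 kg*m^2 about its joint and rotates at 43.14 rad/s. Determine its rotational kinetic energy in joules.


KE = (1/2)*I*omega^2 = 0.5*2.933*43.14^2 = 2729.2439

2729.2439 J


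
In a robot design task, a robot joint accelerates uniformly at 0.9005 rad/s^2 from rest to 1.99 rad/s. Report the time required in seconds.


t = delta_omega / alpha = 1.99 / 0.9005 = 2.2099

2.2099 s


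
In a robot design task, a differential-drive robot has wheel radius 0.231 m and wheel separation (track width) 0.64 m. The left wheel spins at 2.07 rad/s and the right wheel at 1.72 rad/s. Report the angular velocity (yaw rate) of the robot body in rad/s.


omega = r*(wR - wL)/L = 0.231*(1.72 - (2.07))/0.64 = -0.1263

-0.1263 rad/s


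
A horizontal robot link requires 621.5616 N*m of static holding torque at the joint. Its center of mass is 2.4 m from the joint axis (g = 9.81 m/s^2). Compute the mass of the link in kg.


m = tau / (g*L) = 621.5616 / (9.81 * 2.4) = 26.4000

26.4000 kg


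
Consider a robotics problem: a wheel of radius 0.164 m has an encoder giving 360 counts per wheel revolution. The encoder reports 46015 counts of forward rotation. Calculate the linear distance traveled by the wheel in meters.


revs = 46015/360 = 127.819444
d = revs * 2*pi*r = 127.819444 * 2*pi*0.164 = 131.7106

131.7106 m


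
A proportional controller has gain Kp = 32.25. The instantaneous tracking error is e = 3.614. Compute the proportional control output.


u_P = Kp * e = 32.25 * 3.614 = 116.5515

116.5515


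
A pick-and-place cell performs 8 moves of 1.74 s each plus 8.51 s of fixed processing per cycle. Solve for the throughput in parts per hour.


T_cycle = 8*1.74 + 8.51 = 22.4300 s
rate = 3600/T = 160.4993

160.4993 parts/hour


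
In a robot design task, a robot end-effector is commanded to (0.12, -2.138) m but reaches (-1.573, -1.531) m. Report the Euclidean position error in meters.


dx = -1.573 - (0.12) = -1.6930, dy = -1.531 - (-2.138) = 0.6070
err = sqrt(2.866249 + 0.368449) = 1.7985

1.7985 m


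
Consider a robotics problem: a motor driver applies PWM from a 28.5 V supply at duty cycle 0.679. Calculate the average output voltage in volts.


V_avg = V_supply * D = 28.5*0.679 = 19.3515

19.3515 V


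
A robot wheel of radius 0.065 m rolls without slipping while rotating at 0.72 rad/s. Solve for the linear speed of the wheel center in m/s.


v = omega * r = 0.72 * 0.065 = 0.0468

0.0468 m/s


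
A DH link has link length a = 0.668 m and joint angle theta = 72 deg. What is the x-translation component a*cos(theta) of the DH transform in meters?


a*cos(theta) = 0.668*cos(72 deg) = 0.2064

0.2064 m


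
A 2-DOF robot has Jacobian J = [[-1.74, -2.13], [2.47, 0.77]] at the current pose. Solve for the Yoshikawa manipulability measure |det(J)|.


det(J) = -1.74*0.77 - (-2.13)*(2.47) = 3.9213
|det(J)| = 3.9213

3.9213


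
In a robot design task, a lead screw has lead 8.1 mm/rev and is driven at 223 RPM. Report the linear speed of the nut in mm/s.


v = lead * (RPM/60) = 8.1*223/60 = 30.1050

30.1050 mm/s


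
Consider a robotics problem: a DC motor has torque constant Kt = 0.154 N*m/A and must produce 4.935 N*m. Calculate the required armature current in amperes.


I = tau / Kt = 4.935/0.154 = 32.0455

32.0455 A


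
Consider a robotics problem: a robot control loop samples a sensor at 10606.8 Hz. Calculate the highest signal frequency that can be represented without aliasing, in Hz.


f_max = f_s/2 = 10606.8/2 = 5303.4000

5303.4000 Hz


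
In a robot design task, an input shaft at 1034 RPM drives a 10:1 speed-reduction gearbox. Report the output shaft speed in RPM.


omega_out = omega_in / N = 1034 / 10 = 103.4000

103.4000 RPM


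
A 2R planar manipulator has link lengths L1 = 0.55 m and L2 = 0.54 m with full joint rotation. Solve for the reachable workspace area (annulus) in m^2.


r_max = L1 + L2 = 1.0900, r_min = |L1 - L2| = 0.0100
A = pi*(r_max^2 - r_min^2) = pi*(1.1881 - 0.0001) = 3.7322

3.7322 m^2


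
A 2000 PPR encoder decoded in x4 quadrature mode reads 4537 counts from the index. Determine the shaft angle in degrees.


angle = counts * 360 / (PPR*4) = 4537 * 360 / 8000 = 204.1650

204.1650 degrees


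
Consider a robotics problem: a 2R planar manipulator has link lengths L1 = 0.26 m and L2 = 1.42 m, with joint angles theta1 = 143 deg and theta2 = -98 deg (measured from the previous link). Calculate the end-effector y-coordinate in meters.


y = L1*sin(th1) + L2*sin(th1+th2) = 0.26*sin(143 deg) + 1.42*sin(45 deg) = 1.1606

1.1606 m


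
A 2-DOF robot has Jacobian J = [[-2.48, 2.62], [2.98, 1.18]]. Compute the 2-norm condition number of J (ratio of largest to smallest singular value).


JJ^T eigenvalues: trace(JJ^T) = 23.2876, det(JJ^T) = det(J)^2 = 115.21875600
s_max^2 = (23.2876 + sqrt(81.43728976))/2 = 16.15593059
s_min^2 = (23.2876 - sqrt(81.43728976))/2 = 7.13166941
kappa = s_max/s_min = sqrt(16.15593059/7.13166941) = 1.5051

1.5051


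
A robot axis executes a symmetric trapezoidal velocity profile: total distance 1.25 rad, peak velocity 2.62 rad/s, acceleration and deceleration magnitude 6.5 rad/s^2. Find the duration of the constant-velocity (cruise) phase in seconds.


t_acc = v/a = 0.403077 s, d_acc = v^2/(2a) = 0.528031 rad each
d_cruise = 1.25 - 2*0.528031 = 0.193938 rad
t_cruise = d_cruise/v = 0.193938/2.62 = 0.0740

0.0740 s


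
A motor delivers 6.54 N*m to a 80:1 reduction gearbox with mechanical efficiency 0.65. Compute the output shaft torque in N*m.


tau_out = tau_in * N * eta = 6.54 * 80 * 0.65 = 340.0800

340.0800 N*m


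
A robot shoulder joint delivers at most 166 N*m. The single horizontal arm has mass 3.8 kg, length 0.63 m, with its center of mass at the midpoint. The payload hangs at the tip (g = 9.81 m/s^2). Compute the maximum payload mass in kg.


tau_arm = m_arm*g*(L/2) = 3.8*9.81*0.63/2 = 11.7426 N*m
tau_payload = tau_max - tau_arm = 166 - 11.7426 = 154.2574
m_payload = tau_payload / (g*L) = 154.2574 / (9.81*0.63) = 24.9595

24.9595 kg


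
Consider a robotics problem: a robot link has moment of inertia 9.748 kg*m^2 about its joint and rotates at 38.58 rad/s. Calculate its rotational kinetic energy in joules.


KE = (1/2)*I*omega^2 = 0.5*9.748*38.58^2 = 7254.5415

7254.5415 J


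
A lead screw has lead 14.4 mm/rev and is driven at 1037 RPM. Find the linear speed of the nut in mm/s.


v = lead * (RPM/60) = 14.4*1037/60 = 248.8800

248.8800 mm/s


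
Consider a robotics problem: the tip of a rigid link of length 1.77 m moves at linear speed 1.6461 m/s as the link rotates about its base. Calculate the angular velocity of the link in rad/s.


omega = v / L = 1.6461 / 1.77 = 0.9300

0.9300 rad/s


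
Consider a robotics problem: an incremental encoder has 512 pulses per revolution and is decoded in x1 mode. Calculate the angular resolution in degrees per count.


resolution = 360 / (PPR * 1) = 360 / 512 = 0.7031

0.7031 degrees


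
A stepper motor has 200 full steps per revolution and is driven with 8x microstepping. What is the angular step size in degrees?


step = 360/(200*8) = 360/1600 = 0.2250

0.2250 degrees


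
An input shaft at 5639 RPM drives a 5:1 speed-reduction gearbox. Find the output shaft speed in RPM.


omega_out = omega_in / N = 5639 / 5 = 1127.8000

1127.8000 RPM


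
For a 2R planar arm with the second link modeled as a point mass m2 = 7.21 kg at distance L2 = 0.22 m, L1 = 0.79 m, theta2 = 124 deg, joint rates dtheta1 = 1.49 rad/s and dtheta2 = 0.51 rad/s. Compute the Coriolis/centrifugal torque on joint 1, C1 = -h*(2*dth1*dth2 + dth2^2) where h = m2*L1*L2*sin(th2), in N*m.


h = m2*L1*L2*sin(th2) = 7.21*0.79*0.22*sin(124 deg) = 1.038865
C1 = -h*(2*1.49*0.51 + 0.51^2) = -1.038865*1.7799 = -1.8491

-1.8491 N*m


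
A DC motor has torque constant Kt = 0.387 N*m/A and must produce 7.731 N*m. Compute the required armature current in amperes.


I = tau / Kt = 7.731/0.387 = 19.9767

19.9767 A


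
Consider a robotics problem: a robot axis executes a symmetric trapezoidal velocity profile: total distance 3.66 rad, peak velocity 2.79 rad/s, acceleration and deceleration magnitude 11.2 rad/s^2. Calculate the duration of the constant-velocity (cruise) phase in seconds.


t_acc = v/a = 0.249107 s, d_acc = v^2/(2a) = 0.347504 rad each
d_cruise = 3.66 - 2*0.347504 = 2.964992 rad
t_cruise = d_cruise/v = 2.964992/2.79 = 1.0627

1.0627 s


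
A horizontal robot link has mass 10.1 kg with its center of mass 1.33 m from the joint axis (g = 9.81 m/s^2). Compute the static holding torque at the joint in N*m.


tau = m*g*L = 10.1 * 9.81 * 1.33 = 131.7777

131.7777 N*m


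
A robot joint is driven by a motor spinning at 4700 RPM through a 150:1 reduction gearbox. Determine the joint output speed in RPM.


omega_joint = omega_motor / N = 4700 / 150 = 31.3333

31.3333 RPM


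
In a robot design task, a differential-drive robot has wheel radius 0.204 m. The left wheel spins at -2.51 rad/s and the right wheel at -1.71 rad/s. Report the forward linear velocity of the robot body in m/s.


v = r*(wR + wL)/2 = 0.204*(-1.71 + -2.51)/2 = -0.4304

-0.4304 m/s


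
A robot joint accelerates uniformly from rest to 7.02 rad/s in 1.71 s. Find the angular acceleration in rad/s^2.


alpha = delta_omega / t = 7.02 / 1.71 = 4.1053

4.1053 rad/s^2


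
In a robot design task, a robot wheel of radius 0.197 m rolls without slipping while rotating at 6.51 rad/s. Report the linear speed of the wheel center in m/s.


v = omega * r = 6.51 * 0.197 = 1.2825

1.2825 m/s


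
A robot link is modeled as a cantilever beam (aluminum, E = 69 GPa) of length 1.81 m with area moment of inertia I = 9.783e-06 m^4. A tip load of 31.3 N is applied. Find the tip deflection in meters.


delta = F*L^3/(3*E*I) = 31.3*1.81^3/(3*6.900e+10*9.783e-06)
      = 185.6008933/2025081 = 9.1651e-05

9.1651e-05 m


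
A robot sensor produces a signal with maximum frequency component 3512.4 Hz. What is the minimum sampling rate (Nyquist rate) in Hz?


f_s,min = 2*f_max = 2*3512.4 = 7024.8000

7024.8000 Hz


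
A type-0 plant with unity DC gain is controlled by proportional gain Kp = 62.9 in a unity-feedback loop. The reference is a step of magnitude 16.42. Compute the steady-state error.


e_ss = R/(1 + Kp) = 16.42/(1 + 62.9) = 16.42/63.9000 = 0.2570

0.2570


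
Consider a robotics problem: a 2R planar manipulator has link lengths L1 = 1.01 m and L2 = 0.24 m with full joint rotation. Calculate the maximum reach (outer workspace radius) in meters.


r_max = L1 + L2 = 1.01 + 0.24 = 1.2500

1.2500 m


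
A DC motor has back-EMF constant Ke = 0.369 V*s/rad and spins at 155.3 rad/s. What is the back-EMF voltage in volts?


V_emf = Ke * omega = 0.369*155.3 = 57.3057

57.3057 V


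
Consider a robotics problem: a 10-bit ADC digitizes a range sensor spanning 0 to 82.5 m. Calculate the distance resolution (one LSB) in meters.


res = range / 2^n = 82.5/2^10 = 82.5/1024 = 0.0806

0.0806 m


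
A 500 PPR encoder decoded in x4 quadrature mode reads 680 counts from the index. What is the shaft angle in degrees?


angle = counts * 360 / (PPR*4) = 680 * 360 / 2000 = 122.4000

122.4000 degrees


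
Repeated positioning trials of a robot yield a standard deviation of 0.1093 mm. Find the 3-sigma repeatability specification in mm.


repeatability = 3*sigma = 3*0.1093 = 0.3279

0.3279 mm


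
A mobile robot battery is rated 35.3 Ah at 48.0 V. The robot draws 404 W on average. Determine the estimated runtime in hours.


E = 35.3*48.0 = 1694.4000 Wh
t = E/P = 1694.4000/404 = 4.1941

4.1941 hours


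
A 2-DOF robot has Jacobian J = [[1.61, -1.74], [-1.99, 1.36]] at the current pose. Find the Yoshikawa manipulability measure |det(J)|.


det(J) = 1.61*1.36 - (-1.74)*(-1.99) = -1.2730
|det(J)| = 1.2730

1.2730


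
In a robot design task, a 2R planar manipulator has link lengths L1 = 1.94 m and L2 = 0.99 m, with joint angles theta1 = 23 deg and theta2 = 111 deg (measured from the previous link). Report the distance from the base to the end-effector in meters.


x = L1*cos(th1) + L2*cos(th1+th2) = 1.098068
y = L1*sin(th1) + L2*sin(th1+th2) = 1.470165
d = sqrt(x^2 + y^2) = sqrt(1.205753 + 2.161385) = 1.8350

1.8350 m


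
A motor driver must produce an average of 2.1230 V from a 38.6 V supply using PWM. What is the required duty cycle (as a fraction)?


D = V_avg/V_supply = 2.1230/38.6 = 0.0550

0.0550


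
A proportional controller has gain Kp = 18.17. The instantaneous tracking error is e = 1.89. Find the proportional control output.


u_P = Kp * e = 18.17 * 1.89 = 34.3413

34.3413


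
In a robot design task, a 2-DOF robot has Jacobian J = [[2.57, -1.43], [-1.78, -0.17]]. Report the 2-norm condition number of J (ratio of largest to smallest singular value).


JJ^T eigenvalues: trace(JJ^T) = 11.8471, det(JJ^T) = det(J)^2 = 8.89411329
s_max^2 = (11.8471 + sqrt(104.77732525))/2 = 11.04158979
s_min^2 = (11.8471 - sqrt(104.77732525))/2 = 0.80551021
kappa = s_max/s_min = sqrt(11.04158979/0.80551021) = 3.7024

3.7024


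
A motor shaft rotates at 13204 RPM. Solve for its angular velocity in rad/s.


omega = 13204 * 2*pi/60 = 1382.7196

1382.7196 rad/s


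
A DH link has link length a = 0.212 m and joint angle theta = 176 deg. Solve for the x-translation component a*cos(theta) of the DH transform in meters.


a*cos(theta) = 0.212*cos(176 deg) = -0.2115

-0.2115 m


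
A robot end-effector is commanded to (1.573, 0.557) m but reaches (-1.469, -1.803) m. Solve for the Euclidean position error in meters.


dx = -1.469 - (1.573) = -3.0420, dy = -1.803 - (0.557) = -2.3600
err = sqrt(9.253764 + 5.569600) = 3.8501

3.8501 m


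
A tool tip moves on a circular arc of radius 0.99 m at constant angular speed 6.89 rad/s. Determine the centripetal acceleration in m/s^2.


a_c = omega^2 * r = 6.89^2 * 0.99 = 46.9974

46.9974 m/s^2


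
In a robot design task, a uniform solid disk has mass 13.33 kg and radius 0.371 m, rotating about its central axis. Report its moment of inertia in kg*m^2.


I = (1/2)*m*R^2 = 0.5*13.33*0.371^2 = 0.9174

0.9174 kg*m^2


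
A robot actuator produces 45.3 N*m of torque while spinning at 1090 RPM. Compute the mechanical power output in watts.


omega = 1090 * 2*pi/60 = 114.144533 rad/s
P = tau * omega = 45.3 * 114.144533 = 5170.7473

5170.7473 W


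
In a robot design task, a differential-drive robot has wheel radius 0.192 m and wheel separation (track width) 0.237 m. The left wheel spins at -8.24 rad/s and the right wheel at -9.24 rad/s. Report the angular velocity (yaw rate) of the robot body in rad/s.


omega = r*(wR - wL)/L = 0.192*(-9.24 - (-8.24))/0.237 = -0.8101

-0.8101 rad/s


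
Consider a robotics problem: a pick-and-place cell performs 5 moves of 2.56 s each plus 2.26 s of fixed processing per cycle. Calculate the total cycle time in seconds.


T = 5*2.56 + 2.26 = 15.0600

15.0600 s


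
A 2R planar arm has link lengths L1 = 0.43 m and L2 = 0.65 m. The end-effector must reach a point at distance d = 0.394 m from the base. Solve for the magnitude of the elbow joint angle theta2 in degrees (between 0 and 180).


cos(th2) = (d^2 - L1^2 - L2^2)/(2*L1*L2) = (0.394^2 - 0.43^2 - 0.65^2)/(2*0.43*0.65) = -0.80888014
th2 = acos(-0.80888014) = 143.9867 deg

143.9867 degrees


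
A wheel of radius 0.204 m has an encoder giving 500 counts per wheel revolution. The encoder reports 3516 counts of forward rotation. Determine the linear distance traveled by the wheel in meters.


revs = 3516/500 = 7.032000
d = revs * 2*pi*r = 7.032000 * 2*pi*0.204 = 9.0134

9.0134 m


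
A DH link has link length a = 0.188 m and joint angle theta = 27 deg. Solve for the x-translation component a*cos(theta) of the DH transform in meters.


a*cos(theta) = 0.188*cos(27 deg) = 0.1675

0.1675 m


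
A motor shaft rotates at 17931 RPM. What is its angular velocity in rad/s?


omega = 17931 * 2*pi/60 = 1877.7299

1877.7299 rad/s


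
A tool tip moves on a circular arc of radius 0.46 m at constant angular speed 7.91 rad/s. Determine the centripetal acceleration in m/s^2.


a_c = omega^2 * r = 7.91^2 * 0.46 = 28.7813

28.7813 m/s^2


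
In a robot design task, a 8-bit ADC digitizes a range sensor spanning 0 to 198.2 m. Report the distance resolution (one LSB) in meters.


res = range / 2^n = 198.2/2^8 = 198.2/256 = 0.7742

0.7742 m


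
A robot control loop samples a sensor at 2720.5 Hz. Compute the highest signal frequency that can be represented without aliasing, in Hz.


f_max = f_s/2 = 2720.5/2 = 1360.2500

1360.2500 Hz


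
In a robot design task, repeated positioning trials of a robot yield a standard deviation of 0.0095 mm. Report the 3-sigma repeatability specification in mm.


repeatability = 3*sigma = 3*0.0095 = 0.0285

0.0285 mm


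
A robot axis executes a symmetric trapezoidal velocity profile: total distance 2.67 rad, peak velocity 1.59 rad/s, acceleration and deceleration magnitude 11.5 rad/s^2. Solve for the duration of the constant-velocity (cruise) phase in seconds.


t_acc = v/a = 0.138261 s, d_acc = v^2/(2a) = 0.109917 rad each
d_cruise = 2.67 - 2*0.109917 = 2.450166 rad
t_cruise = d_cruise/v = 2.450166/1.59 = 1.5410

1.5410 s


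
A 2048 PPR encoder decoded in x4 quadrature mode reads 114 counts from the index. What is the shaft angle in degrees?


angle = counts * 360 / (PPR*4) = 114 * 360 / 8192 = 5.0098

5.0098 degrees


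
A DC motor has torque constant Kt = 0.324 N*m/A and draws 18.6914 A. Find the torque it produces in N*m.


tau = Kt * I = 0.324*18.6914 = 6.0560

6.0560 N*m


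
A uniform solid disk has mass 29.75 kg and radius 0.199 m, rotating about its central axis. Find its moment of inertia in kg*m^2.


I = (1/2)*m*R^2 = 0.5*29.75*0.199^2 = 0.5891

0.5891 kg*m^2


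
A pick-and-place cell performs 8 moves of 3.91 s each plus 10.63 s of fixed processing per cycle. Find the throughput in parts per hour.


T_cycle = 8*3.91 + 10.63 = 41.9100 s
rate = 3600/T = 85.8984

85.8984 parts/hour


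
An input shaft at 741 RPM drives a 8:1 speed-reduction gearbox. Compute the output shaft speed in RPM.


omega_out = omega_in / N = 741 / 8 = 92.6250

92.6250 RPM


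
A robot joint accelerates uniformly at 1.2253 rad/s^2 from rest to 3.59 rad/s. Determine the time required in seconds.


t = delta_omega / alpha = 3.59 / 1.2253 = 2.9299

2.9299 s


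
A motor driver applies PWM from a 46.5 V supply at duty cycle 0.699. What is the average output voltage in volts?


V_avg = V_supply * D = 46.5*0.699 = 32.5035

32.5035 V


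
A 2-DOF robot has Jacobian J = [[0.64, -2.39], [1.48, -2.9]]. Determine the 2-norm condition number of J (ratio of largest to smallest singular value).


JJ^T eigenvalues: trace(JJ^T) = 16.7221, det(JJ^T) = det(J)^2 = 2.82643344
s_max^2 = (16.7221 + sqrt(268.32289465))/2 = 16.55133227
s_min^2 = (16.7221 - sqrt(268.32289465))/2 = 0.17076773
kappa = s_max/s_min = sqrt(16.55133227/0.17076773) = 9.8450

9.8450


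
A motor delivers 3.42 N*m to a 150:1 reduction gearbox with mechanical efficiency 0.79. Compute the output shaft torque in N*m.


tau_out = tau_in * N * eta = 3.42 * 150 * 0.79 = 405.2700

405.2700 N*m


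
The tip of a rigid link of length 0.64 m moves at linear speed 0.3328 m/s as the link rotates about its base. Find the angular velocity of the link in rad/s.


omega = v / L = 0.3328 / 0.64 = 0.5200

0.5200 rad/s


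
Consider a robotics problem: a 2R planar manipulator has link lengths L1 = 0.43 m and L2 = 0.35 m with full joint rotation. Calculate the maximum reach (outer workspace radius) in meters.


r_max = L1 + L2 = 0.43 + 0.35 = 0.7800

0.7800 m


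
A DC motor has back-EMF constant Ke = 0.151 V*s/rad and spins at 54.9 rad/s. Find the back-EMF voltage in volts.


V_emf = Ke * omega = 0.151*54.9 = 8.2899

8.2899 V


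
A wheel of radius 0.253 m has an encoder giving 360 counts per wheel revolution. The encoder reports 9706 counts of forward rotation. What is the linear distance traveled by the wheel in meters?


revs = 9706/360 = 26.961111
d = revs * 2*pi*r = 26.961111 * 2*pi*0.253 = 42.8586

42.8586 m


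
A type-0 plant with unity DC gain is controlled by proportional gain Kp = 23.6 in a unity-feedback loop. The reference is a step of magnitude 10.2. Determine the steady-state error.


e_ss = R/(1 + Kp) = 10.2/(1 + 23.6) = 10.2/24.6000 = 0.4146

0.4146


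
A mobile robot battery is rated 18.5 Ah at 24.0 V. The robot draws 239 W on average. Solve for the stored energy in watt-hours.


E = capacity * V = 18.5*24.0 = 444.0000

444.0000 Wh


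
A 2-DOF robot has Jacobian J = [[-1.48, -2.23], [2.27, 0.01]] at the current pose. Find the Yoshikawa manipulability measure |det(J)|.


det(J) = -1.48*0.01 - (-2.23)*(2.27) = 5.0473
|det(J)| = 5.0473

5.0473


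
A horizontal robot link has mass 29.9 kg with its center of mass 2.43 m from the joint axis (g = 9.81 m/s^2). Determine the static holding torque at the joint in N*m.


tau = m*g*L = 29.9 * 9.81 * 2.43 = 712.7652

712.7652 N*m


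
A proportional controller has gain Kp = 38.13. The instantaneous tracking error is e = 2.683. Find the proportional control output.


u_P = Kp * e = 38.13 * 2.683 = 102.3028

102.3028


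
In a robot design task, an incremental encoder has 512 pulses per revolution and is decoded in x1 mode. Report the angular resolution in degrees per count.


resolution = 360 / (PPR * 1) = 360 / 512 = 0.7031

0.7031 degrees


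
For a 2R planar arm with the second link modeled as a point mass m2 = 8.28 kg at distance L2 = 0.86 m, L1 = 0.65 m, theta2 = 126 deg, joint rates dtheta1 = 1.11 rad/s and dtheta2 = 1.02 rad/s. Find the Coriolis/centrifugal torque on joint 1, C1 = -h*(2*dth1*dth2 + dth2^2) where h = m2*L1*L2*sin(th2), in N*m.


h = m2*L1*L2*sin(th2) = 8.28*0.65*0.86*sin(126 deg) = 3.744551
C1 = -h*(2*1.11*1.02 + 1.02^2) = -3.744551*3.3048 = -12.3750

-12.3750 N*m


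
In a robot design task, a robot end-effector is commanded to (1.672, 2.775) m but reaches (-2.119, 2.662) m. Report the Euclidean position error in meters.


dx = -2.119 - (1.672) = -3.7910, dy = 2.662 - (2.775) = -0.1130
err = sqrt(14.371681 + 0.012769) = 3.7927

3.7927 m


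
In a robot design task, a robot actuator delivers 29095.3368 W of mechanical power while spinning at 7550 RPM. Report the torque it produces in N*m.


omega = 7550 * 2*pi/60 = 790.634151 rad/s
tau = P / omega = 29095.3368 / 790.634151 = 36.8000

36.8000 N*m


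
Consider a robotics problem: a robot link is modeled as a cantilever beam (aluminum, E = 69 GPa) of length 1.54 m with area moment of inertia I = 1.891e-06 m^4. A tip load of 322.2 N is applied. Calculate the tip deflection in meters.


delta = F*L^3/(3*E*I) = 322.2*1.54^3/(3*6.900e+10*1.891e-06)
      = 1176.7594608/391437 = 0.0030

0.0030 m


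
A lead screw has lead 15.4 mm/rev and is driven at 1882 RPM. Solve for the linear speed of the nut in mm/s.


v = lead * (RPM/60) = 15.4*1882/60 = 483.0467

483.0467 mm/s


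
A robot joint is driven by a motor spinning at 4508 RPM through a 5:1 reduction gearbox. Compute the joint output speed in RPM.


omega_joint = omega_motor / N = 4508 / 5 = 901.6000

901.6000 RPM


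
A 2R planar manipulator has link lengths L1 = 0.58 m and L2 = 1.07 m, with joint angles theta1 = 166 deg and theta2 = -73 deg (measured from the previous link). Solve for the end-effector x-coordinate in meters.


x = L1*cos(th1) + L2*cos(th1+th2) = 0.58*cos(166 deg) + 1.07*cos(93 deg) = -0.6188

-0.6188 m


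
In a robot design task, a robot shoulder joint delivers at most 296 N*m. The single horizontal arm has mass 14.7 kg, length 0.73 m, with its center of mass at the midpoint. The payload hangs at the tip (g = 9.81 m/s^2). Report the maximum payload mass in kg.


tau_arm = m_arm*g*(L/2) = 14.7*9.81*0.73/2 = 52.6356 N*m
tau_payload = tau_max - tau_arm = 296 - 52.6356 = 243.3644
m_payload = tau_payload / (g*L) = 243.3644 / (9.81*0.73) = 33.9833

33.9833 kg


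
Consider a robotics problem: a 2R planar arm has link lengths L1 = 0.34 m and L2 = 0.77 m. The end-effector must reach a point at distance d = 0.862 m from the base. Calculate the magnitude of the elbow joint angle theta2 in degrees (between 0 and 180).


cos(th2) = (d^2 - L1^2 - L2^2)/(2*L1*L2) = (0.862^2 - 0.34^2 - 0.77^2)/(2*0.34*0.77) = 0.06597403
th2 = acos(0.06597403) = 86.2172 deg

86.2172 degrees


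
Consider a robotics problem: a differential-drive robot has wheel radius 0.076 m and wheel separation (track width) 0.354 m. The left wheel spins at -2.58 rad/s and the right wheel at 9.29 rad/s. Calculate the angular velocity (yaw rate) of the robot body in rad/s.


omega = r*(wR - wL)/L = 0.076*(9.29 - (-2.58))/0.354 = 2.5484

2.5484 rad/s


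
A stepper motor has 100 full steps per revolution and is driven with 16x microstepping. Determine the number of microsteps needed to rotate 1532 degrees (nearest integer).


step_size = 360/(100*16) = 360/1600 = 0.225000 deg
n = 1532/(360/1600) = 1532*1600/360 = 6808.8889 -> 6809

6809 steps


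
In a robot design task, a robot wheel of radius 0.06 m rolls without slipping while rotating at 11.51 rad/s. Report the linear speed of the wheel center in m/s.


v = omega * r = 11.51 * 0.06 = 0.6906

0.6906 m/s


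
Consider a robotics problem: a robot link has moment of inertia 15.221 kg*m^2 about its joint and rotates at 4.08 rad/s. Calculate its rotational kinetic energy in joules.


KE = (1/2)*I*omega^2 = 0.5*15.221*4.08^2 = 126.6874

126.6874 J


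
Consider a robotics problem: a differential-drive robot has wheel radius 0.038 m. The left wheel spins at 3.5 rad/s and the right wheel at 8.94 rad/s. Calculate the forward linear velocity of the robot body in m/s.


v = r*(wR + wL)/2 = 0.038*(8.94 + 3.5)/2 = 0.2364

0.2364 m/s


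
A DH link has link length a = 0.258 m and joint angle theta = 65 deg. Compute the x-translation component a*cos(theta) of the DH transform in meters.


a*cos(theta) = 0.258*cos(65 deg) = 0.1090

0.1090 m


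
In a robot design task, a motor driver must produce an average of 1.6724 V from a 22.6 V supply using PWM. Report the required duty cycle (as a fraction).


D = V_avg/V_supply = 1.6724/22.6 = 0.0740

0.0740


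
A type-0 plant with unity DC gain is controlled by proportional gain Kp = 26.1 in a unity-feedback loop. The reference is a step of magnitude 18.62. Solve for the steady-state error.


e_ss = R/(1 + Kp) = 18.62/(1 + 26.1) = 18.62/27.1000 = 0.6871

0.6871


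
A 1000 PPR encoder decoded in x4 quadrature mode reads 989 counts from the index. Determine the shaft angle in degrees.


angle = counts * 360 / (PPR*4) = 989 * 360 / 4000 = 89.0100

89.0100 degrees


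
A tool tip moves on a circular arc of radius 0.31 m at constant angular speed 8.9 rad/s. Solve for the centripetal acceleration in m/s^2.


a_c = omega^2 * r = 8.9^2 * 0.31 = 24.5551

24.5551 m/s^2


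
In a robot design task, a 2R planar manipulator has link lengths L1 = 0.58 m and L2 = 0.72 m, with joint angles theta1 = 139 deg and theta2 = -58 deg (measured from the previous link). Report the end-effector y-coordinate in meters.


y = L1*sin(th1) + L2*sin(th1+th2) = 0.58*sin(139 deg) + 0.72*sin(81 deg) = 1.0916

1.0916 m


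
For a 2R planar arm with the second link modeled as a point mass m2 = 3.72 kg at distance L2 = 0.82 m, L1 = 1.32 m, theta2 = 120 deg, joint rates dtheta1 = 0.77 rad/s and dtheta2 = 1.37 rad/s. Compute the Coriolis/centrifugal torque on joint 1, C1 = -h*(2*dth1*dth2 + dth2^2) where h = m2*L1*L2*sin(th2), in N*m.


h = m2*L1*L2*sin(th2) = 3.72*1.32*0.82*sin(120 deg) = 3.487076
C1 = -h*(2*0.77*1.37 + 1.37^2) = -3.487076*3.9867 = -13.9019

-13.9019 N*m


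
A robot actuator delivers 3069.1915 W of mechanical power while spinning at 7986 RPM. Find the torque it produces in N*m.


omega = 7986 * 2*pi/60 = 836.291964 rad/s
tau = P / omega = 3069.1915 / 836.291964 = 3.6700

3.6700 N*m


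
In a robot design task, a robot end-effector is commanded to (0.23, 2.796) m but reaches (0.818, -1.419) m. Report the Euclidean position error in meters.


dx = 0.818 - (0.23) = 0.5880, dy = -1.419 - (2.796) = -4.2150
err = sqrt(0.345744 + 17.766225) = 4.2558

4.2558 m


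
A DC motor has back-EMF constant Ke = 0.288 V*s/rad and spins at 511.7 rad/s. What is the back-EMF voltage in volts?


V_emf = Ke * omega = 0.288*511.7 = 147.3696

147.3696 V


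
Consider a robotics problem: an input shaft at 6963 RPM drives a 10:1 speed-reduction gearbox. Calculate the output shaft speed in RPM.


omega_out = omega_in / N = 6963 / 10 = 696.3000

696.3000 RPM


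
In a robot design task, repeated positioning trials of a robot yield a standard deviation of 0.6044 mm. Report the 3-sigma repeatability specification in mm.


repeatability = 3*sigma = 3*0.6044 = 1.8132

1.8132 mm


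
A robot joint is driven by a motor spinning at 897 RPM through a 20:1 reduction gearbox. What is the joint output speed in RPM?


omega_joint = omega_motor / N = 897 / 20 = 44.8500

44.8500 RPM


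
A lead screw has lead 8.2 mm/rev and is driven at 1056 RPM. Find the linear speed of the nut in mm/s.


v = lead * (RPM/60) = 8.2*1056/60 = 144.3200

144.3200 mm/s


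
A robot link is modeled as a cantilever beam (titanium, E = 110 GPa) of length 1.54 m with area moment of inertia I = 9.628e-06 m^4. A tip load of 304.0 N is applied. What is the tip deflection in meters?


delta = F*L^3/(3*E*I) = 304.0*1.54^3/(3*1.100e+11*9.628e-06)
      = 1110.288256/3177240 = 3.4945e-04

3.4945e-04 m


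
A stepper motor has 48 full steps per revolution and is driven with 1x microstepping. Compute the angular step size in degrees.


step = 360/(48*1) = 360/48 = 7.5000

7.5000 degrees


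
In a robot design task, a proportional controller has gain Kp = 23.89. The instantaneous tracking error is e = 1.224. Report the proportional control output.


u_P = Kp * e = 23.89 * 1.224 = 29.2414

29.2414


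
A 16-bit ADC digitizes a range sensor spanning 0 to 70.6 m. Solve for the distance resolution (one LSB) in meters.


res = range / 2^n = 70.6/2^16 = 70.6/65536 = 0.0011

0.0011 m


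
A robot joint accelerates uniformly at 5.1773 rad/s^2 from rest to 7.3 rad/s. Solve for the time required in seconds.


t = delta_omega / alpha = 7.3 / 5.1773 = 1.4100

1.4100 s


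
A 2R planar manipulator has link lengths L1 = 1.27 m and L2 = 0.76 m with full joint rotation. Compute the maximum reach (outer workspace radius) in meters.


r_max = L1 + L2 = 1.27 + 0.76 = 2.0300

2.0300 m


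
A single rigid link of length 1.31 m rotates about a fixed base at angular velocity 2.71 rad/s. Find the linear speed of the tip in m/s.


v = L*omega = 1.31 * 2.71 = 3.5501

3.5501 m/s


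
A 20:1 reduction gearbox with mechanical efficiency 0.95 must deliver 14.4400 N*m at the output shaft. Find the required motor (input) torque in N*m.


tau_in = tau_out / (N * eta) = 14.4400 / (20 * 0.95) = 0.7600

0.7600 N*m


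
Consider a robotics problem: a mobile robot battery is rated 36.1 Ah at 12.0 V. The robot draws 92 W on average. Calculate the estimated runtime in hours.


E = 36.1*12.0 = 433.2000 Wh
t = E/P = 433.2000/92 = 4.7087

4.7087 hours


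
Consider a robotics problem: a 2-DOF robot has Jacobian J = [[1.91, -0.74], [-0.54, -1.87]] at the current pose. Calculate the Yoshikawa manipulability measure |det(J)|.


det(J) = 1.91*-1.87 - (-0.74)*(-0.54) = -3.9713
|det(J)| = 3.9713

3.9713


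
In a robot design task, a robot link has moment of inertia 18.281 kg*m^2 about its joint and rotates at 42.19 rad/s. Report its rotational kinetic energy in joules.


KE = (1/2)*I*omega^2 = 0.5*18.281*42.19^2 = 16270.0544

16270.0544 J


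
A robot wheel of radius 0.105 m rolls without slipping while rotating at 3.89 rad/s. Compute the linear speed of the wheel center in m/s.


v = omega * r = 3.89 * 0.105 = 0.4084

0.4084 m/s


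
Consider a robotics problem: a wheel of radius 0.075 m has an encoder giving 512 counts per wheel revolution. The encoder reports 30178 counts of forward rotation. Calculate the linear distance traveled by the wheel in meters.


revs = 30178/512 = 58.941406
d = revs * 2*pi*r = 58.941406 * 2*pi*0.075 = 27.7755

27.7755 m


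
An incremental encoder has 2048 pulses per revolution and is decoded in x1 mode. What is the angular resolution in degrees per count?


resolution = 360 / (PPR * 1) = 360 / 2048 = 0.1758

0.1758 degrees


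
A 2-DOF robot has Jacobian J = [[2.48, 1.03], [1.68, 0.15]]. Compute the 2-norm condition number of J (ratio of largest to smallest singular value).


JJ^T eigenvalues: trace(JJ^T) = 10.0562, det(JJ^T) = det(J)^2 = 1.84525056
s_max^2 = (10.0562 + sqrt(93.74615620))/2 = 9.86922994
s_min^2 = (10.0562 - sqrt(93.74615620))/2 = 0.18697006
kappa = s_max/s_min = sqrt(9.86922994/0.18697006) = 7.2653

7.2653


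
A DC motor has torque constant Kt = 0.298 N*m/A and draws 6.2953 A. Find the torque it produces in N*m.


tau = Kt * I = 0.298*6.2953 = 1.8760

1.8760 N*m


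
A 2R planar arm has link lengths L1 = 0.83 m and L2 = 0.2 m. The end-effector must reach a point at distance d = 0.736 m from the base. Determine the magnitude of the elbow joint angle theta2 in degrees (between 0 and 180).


cos(th2) = (d^2 - L1^2 - L2^2)/(2*L1*L2) = (0.736^2 - 0.83^2 - 0.2^2)/(2*0.83*0.2) = -0.56386747
th2 = acos(-0.56386747) = 124.3237 deg

124.3237 degrees


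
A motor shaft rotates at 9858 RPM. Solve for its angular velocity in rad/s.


omega = 9858 * 2*pi/60 = 1032.3273

1032.3273 rad/s


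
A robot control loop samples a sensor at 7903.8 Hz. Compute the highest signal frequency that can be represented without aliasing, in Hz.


f_max = f_s/2 = 7903.8/2 = 3951.9000

3951.9000 Hz


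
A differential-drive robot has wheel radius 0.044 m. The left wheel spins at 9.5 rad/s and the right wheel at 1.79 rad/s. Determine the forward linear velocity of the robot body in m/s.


v = r*(wR + wL)/2 = 0.044*(1.79 + 9.5)/2 = 0.2484

0.2484 m/s


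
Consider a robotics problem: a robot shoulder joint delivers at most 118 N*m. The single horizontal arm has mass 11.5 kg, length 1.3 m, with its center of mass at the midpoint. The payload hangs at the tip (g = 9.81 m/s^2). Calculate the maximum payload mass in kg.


tau_arm = m_arm*g*(L/2) = 11.5*9.81*1.3/2 = 73.3298 N*m
tau_payload = tau_max - tau_arm = 118 - 73.3298 = 44.6702
m_payload = tau_payload / (g*L) = 44.6702 / (9.81*1.3) = 3.5027

3.5027 kg


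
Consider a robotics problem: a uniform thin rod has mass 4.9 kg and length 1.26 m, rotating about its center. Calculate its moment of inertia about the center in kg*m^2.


I = (1/12)*m*L^2 = (1/12)*4.9*1.26^2 = 0.6483

0.6483 kg*m^2
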